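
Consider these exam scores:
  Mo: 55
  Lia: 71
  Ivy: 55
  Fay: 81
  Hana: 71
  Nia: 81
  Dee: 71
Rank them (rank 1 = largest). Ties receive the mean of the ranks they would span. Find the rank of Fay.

1.5

Sorted (descending): 81, 81, 71, 71, 71, 55, 55
The 2 values of 81 occupy positions 1–2 → average rank (1+2)/2 = 1.5.
The 3 values of 71 occupy positions 3–5 → average rank 4.
The 2 values of 55 occupy positions 6–7 → average rank (6+7)/2 = 6.5.
Fay has value 81 → rank 1.5.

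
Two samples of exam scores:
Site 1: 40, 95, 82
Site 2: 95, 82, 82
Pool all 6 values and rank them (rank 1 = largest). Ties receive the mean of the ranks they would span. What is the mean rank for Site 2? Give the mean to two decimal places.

3.17

Sorted (descending): 95, 95, 82, 82, 82, 40
The 2 values of 95 occupy positions 1–2 → average rank (1+2)/2 = 1.5.
The 3 values of 82 occupy positions 3–5 → average rank 4.
Site 2 values → pooled ranks: 95→1.5, 82→4, 82→4
Mean rank = (1.5 + 4 + 4) / 3 = 3.17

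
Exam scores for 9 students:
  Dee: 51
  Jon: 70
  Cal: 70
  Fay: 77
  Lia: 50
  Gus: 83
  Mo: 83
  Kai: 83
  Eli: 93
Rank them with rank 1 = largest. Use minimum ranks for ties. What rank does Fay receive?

Sorted (descending): 93, 83, 83, 83, 77, 70, 70, 51, 50
The 3 values of 83 occupy positions 2–4 → each gets rank 2.
The 2 values of 70 occupy positions 6–7 → each gets rank 6.
Fay has value 77 → rank 5.

5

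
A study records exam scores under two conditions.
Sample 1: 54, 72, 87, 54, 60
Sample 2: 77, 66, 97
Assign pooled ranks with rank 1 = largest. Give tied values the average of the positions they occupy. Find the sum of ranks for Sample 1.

27

Sorted (descending): 97, 87, 77, 72, 66, 60, 54, 54
The 2 values of 54 occupy positions 7–8 → average rank (7+8)/2 = 7.5.
Sample 1 values → pooled ranks: 54→7.5, 72→4, 87→2, 54→7.5, 60→6
Rank sum = 7.5 + 4 + 2 + 7.5 + 6 = 27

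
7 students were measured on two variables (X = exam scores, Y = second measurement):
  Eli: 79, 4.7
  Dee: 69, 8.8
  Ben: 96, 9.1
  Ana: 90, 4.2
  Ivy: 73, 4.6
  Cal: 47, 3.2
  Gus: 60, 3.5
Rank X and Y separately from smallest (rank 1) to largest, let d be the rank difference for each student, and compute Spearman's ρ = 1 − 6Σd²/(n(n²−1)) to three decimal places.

Ranks of variable 1: 5, 3, 7, 6, 4, 1, 2
Ranks of variable 2: 5, 6, 7, 3, 4, 1, 2
d = r₁ − r₂: 0, -3, 0, 3, 0, 0, 0
d²: 0, 9, 0, 9, 0, 0, 0; Σd² = 18
ρ = 1 − 6·18/(7·48) = 1 − 108/336 = 0.679

0.679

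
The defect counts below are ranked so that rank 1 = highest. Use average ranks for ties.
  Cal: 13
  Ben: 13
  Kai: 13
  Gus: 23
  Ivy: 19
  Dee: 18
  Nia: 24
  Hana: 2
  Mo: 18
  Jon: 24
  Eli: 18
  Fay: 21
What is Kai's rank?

10

Sorted (descending): 24, 24, 23, 21, 19, 18, 18, 18, 13, 13, 13, 2
The 2 values of 24 occupy positions 1–2 → average rank (1+2)/2 = 1.5.
The 3 values of 18 occupy positions 6–8 → average rank 7.
The 3 values of 13 occupy positions 9–11 → average rank 10.
Kai has value 13 → rank 10.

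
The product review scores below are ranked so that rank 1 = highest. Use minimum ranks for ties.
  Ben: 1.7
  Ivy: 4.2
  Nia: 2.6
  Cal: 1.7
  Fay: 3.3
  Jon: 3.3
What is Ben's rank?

Sorted (descending): 4.2, 3.3, 3.3, 2.6, 1.7, 1.7
The 2 values of 3.3 occupy positions 2–3 → each gets rank 2.
The 2 values of 1.7 occupy positions 5–6 → each gets rank 5.
Ben has value 1.7 → rank 5.

5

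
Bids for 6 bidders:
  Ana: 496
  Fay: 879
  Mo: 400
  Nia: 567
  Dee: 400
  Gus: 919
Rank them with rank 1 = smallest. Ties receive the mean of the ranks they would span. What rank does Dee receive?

Sorted (ascending): 400, 400, 496, 567, 879, 919
The 2 values of 400 occupy positions 1–2 → average rank (1+2)/2 = 1.5.
Dee has value 400 → rank 1.5.

1.5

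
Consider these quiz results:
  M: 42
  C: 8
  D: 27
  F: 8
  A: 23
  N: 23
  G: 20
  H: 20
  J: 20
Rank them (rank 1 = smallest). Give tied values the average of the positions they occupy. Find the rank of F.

1.5

Sorted (ascending): 8, 8, 20, 20, 20, 23, 23, 27, 42
The 2 values of 8 occupy positions 1–2 → average rank (1+2)/2 = 1.5.
The 3 values of 20 occupy positions 3–5 → average rank 4.
The 2 values of 23 occupy positions 6–7 → average rank (6+7)/2 = 6.5.
F has value 8 → rank 1.5.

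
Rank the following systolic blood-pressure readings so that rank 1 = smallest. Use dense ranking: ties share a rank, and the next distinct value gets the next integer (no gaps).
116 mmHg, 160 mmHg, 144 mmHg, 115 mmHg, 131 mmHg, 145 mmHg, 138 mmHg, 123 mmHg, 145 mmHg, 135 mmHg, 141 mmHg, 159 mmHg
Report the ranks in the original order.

2, 11, 8, 1, 4, 9, 6, 3, 9, 5, 7, 10

Sorted (ascending): 115, 116, 123, 131, 135, 138, 141, 144, 145, 145, 159, 160
The 2 values of 145 share dense rank 9.
Remaining distinct values take the next consecutive integers.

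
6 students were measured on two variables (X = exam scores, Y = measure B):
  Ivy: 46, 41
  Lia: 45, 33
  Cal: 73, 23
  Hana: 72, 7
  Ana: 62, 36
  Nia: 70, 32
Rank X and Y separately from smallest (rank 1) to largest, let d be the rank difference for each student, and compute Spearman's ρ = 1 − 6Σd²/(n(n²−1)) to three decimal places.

Ranks of variable 1: 2, 1, 6, 5, 3, 4
Ranks of variable 2: 6, 4, 2, 1, 5, 3
d = r₁ − r₂: -4, -3, 4, 4, -2, 1
d²: 16, 9, 16, 16, 4, 1; Σd² = 62
ρ = 1 − 6·62/(6·35) = 1 − 372/210 = -0.771

-0.771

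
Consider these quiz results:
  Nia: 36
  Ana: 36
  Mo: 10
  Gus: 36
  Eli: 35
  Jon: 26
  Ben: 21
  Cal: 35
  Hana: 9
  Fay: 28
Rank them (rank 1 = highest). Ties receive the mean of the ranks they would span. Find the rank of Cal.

Sorted (descending): 36, 36, 36, 35, 35, 28, 26, 21, 10, 9
The 3 values of 36 occupy positions 1–3 → average rank 2.
The 2 values of 35 occupy positions 4–5 → average rank (4+5)/2 = 4.5.
Cal has value 35 → rank 4.5.

4.5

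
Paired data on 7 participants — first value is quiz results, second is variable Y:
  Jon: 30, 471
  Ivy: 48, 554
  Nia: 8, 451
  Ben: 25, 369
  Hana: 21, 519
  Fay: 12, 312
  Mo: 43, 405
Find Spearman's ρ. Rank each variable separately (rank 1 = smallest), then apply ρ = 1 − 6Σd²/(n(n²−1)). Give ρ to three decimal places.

Ranks of variable 1: 5, 7, 1, 4, 3, 2, 6
Ranks of variable 2: 5, 7, 4, 2, 6, 1, 3
d = r₁ − r₂: 0, 0, -3, 2, -3, 1, 3
d²: 0, 0, 9, 4, 9, 1, 9; Σd² = 32
ρ = 1 − 6·32/(7·48) = 1 − 192/336 = 0.429

0.429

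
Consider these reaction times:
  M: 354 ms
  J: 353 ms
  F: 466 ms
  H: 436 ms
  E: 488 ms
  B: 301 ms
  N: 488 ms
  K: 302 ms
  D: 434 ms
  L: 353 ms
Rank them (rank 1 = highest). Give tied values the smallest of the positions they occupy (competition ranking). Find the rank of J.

7

Sorted (descending): 488, 488, 466, 436, 434, 354, 353, 353, 302, 301
The 2 values of 488 occupy positions 1–2 → each gets rank 1.
The 2 values of 353 occupy positions 7–8 → each gets rank 7.
J has value 353 ms → rank 7.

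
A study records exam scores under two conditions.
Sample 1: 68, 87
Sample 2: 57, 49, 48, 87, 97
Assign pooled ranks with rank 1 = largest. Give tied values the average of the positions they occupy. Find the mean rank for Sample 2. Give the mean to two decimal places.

Sorted (descending): 97, 87, 87, 68, 57, 49, 48
The 2 values of 87 occupy positions 2–3 → average rank (2+3)/2 = 2.5.
Sample 2 values → pooled ranks: 57→5, 49→6, 48→7, 87→2.5, 97→1
Mean rank = (5 + 6 + 7 + 2.5 + 1) / 5 = 4.30

4.30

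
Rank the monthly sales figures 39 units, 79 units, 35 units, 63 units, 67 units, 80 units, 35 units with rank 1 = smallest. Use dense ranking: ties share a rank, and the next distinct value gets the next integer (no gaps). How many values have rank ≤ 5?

6

Sorted (ascending): 35, 35, 39, 63, 67, 79, 80
The 2 values of 35 share dense rank 1.
Remaining distinct values take the next consecutive integers.
Ranks ≤ 5: {1, 1, 2, 3, 4, 5} → 6 values.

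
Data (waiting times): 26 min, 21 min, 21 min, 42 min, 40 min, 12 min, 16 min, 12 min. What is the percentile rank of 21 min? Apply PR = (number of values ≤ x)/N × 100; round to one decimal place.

62.5

N = 8.
Strictly below 21: 3. Equal to 21: 2.
PR = 5/8 × 100 = 62.5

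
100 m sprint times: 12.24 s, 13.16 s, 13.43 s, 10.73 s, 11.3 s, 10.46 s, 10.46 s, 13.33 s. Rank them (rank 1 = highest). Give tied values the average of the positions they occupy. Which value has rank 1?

Sorted (descending): 13.43, 13.33, 13.16, 12.24, 11.3, 10.73, 10.46, 10.46
The 2 values of 10.46 occupy positions 7–8 → average rank (7+8)/2 = 7.5.
Rank 1 → value 13.43.

13.43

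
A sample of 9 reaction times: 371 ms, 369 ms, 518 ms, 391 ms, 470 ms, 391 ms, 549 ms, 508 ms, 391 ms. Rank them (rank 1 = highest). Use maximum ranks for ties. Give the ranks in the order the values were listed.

8, 9, 2, 7, 4, 7, 1, 3, 7

Sorted (descending): 549, 518, 508, 470, 391, 391, 391, 371, 369
The 3 values of 391 occupy positions 5–7 → each gets rank 7.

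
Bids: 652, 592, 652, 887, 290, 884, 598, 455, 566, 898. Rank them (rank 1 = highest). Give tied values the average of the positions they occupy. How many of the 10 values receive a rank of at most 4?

Sorted (descending): 898, 887, 884, 652, 652, 598, 592, 566, 455, 290
The 2 values of 652 occupy positions 4–5 → average rank (4+5)/2 = 4.5.
Ranks ≤ 4: {1, 2, 3} → 3 values.

3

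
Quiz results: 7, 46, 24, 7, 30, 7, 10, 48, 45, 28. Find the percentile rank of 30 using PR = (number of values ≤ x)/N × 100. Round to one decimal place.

N = 10.
Strictly below 30: 6. Equal to 30: 1.
PR = 7/10 × 100 = 70.0

70.0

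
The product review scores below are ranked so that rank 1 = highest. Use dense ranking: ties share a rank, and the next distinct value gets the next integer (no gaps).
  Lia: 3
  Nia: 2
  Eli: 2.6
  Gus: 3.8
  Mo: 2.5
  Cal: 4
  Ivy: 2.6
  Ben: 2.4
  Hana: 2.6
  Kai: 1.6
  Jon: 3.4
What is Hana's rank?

5

Sorted (descending): 4, 3.8, 3.4, 3, 2.6, 2.6, 2.6, 2.5, 2.4, 2, 1.6
The 3 values of 2.6 share dense rank 5.
Remaining distinct values take the next consecutive integers.
Hana has value 2.6 → rank 5.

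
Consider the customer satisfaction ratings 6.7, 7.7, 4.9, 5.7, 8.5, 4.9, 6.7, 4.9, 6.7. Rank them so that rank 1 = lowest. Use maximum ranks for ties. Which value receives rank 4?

5.7

Sorted (ascending): 4.9, 4.9, 4.9, 5.7, 6.7, 6.7, 6.7, 7.7, 8.5
The 3 values of 4.9 occupy positions 1–3 → each gets rank 3.
The 3 values of 6.7 occupy positions 5–7 → each gets rank 7.
Rank 4 → value 5.7.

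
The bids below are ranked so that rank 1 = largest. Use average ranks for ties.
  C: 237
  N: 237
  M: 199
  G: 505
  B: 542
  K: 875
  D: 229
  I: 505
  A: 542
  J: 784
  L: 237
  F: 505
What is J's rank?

2

Sorted (descending): 875, 784, 542, 542, 505, 505, 505, 237, 237, 237, 229, 199
The 2 values of 542 occupy positions 3–4 → average rank (3+4)/2 = 3.5.
The 3 values of 505 occupy positions 5–7 → average rank 6.
The 3 values of 237 occupy positions 8–10 → average rank 9.
J has value 784 → rank 2.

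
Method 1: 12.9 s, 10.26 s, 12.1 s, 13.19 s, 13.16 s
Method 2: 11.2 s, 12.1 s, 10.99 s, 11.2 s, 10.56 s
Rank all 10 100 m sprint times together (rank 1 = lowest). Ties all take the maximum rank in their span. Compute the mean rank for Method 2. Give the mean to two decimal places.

4.40

Sorted (ascending): 10.26, 10.56, 10.99, 11.2, 11.2, 12.1, 12.1, 12.9, 13.16, 13.19
The 2 values of 11.2 occupy positions 4–5 → each gets rank 5.
The 2 values of 12.1 occupy positions 6–7 → each gets rank 7.
Method 2 values → pooled ranks: 11.2→5, 12.1→7, 10.99→3, 11.2→5, 10.56→2
Mean rank = (5 + 7 + 3 + 5 + 2) / 5 = 4.40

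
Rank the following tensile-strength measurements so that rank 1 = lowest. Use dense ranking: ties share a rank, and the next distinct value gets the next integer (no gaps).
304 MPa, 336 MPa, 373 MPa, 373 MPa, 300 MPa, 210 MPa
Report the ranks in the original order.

Sorted (ascending): 210, 300, 304, 336, 373, 373
The 2 values of 373 share dense rank 5.
Remaining distinct values take the next consecutive integers.

3, 4, 5, 5, 2, 1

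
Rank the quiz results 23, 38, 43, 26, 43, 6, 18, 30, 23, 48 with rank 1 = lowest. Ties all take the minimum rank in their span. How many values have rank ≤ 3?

Sorted (ascending): 6, 18, 23, 23, 26, 30, 38, 43, 43, 48
The 2 values of 23 occupy positions 3–4 → each gets rank 3.
The 2 values of 43 occupy positions 8–9 → each gets rank 8.
Ranks ≤ 3: {1, 2, 3, 3} → 4 values.

4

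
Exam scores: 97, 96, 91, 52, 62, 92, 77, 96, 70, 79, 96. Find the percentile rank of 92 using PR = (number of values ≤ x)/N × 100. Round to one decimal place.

N = 11.
Strictly below 92: 6. Equal to 92: 1.
PR = 7/11 × 100 = 63.6

63.6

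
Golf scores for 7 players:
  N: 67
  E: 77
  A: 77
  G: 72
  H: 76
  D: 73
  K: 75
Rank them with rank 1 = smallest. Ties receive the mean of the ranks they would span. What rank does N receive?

1

Sorted (ascending): 67, 72, 73, 75, 76, 77, 77
The 2 values of 77 occupy positions 6–7 → average rank (6+7)/2 = 6.5.
N has value 67 → rank 1.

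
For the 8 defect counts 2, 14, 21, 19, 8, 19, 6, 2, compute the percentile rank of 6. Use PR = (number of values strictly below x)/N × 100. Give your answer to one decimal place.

25.0

N = 8.
Strictly below 6: 2. Equal to 6: 1.
PR = 2/8 × 100 = 25.0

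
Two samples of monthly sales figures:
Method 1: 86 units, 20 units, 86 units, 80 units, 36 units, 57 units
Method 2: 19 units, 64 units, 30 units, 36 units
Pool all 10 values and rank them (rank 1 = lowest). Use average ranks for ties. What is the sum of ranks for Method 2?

15.5

Sorted (ascending): 19, 20, 30, 36, 36, 57, 64, 80, 86, 86
The 2 values of 36 occupy positions 4–5 → average rank (4+5)/2 = 4.5.
The 2 values of 86 occupy positions 9–10 → average rank (9+10)/2 = 9.5.
Method 2 values → pooled ranks: 19→1, 64→7, 30→3, 36→4.5
Rank sum = 1 + 7 + 3 + 4.5 = 15.5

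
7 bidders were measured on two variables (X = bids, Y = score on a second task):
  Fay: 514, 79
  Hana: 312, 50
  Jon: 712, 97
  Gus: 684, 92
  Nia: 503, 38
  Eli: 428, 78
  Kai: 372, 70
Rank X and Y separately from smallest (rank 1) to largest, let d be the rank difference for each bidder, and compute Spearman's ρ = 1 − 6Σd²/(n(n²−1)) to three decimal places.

Ranks of variable 1: 5, 1, 7, 6, 4, 3, 2
Ranks of variable 2: 5, 2, 7, 6, 1, 4, 3
d = r₁ − r₂: 0, -1, 0, 0, 3, -1, -1
d²: 0, 1, 0, 0, 9, 1, 1; Σd² = 12
ρ = 1 − 6·12/(7·48) = 1 − 72/336 = 0.786

0.786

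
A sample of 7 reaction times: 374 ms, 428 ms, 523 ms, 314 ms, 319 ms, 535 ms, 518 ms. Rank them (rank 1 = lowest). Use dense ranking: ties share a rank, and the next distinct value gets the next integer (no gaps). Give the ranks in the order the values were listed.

Sorted (ascending): 314, 319, 374, 428, 518, 523, 535
No ties — each value takes its position as its rank.

3, 4, 6, 1, 2, 7, 5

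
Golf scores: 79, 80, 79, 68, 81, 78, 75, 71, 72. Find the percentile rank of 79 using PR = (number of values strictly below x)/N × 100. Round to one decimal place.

55.6

N = 9.
Strictly below 79: 5. Equal to 79: 2.
PR = 5/9 × 100 = 55.6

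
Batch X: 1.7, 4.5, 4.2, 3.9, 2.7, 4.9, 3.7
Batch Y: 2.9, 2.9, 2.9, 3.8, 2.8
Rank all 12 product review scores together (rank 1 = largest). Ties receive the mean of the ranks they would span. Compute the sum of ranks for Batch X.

Sorted (descending): 4.9, 4.5, 4.2, 3.9, 3.8, 3.7, 2.9, 2.9, 2.9, 2.8, 2.7, 1.7
The 3 values of 2.9 occupy positions 7–9 → average rank 8.
Batch X values → pooled ranks: 1.7→12, 4.5→2, 4.2→3, 3.9→4, 2.7→11, 4.9→1, 3.7→6
Rank sum = 12 + 2 + 3 + 4 + 11 + 1 + 6 = 39

39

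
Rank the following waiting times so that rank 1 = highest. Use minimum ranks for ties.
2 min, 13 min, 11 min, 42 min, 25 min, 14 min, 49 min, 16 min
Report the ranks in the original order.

Sorted (descending): 49, 42, 25, 16, 14, 13, 11, 2
No ties — each value takes its position as its rank.

8, 6, 7, 2, 3, 5, 1, 4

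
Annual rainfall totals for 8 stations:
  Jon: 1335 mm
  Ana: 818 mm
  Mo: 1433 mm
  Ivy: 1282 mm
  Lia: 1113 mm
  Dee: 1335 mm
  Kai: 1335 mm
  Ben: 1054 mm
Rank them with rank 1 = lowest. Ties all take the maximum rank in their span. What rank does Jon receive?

Sorted (ascending): 818, 1054, 1113, 1282, 1335, 1335, 1335, 1433
The 3 values of 1335 occupy positions 5–7 → each gets rank 7.
Jon has value 1335 mm → rank 7.

7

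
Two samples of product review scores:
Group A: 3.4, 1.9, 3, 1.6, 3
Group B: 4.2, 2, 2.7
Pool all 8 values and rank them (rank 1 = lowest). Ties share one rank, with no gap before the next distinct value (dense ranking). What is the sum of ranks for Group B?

14

Sorted (ascending): 1.6, 1.9, 2, 2.7, 3, 3, 3.4, 4.2
The 2 values of 3 share dense rank 5.
Remaining distinct values take the next consecutive integers.
Group B values → pooled ranks: 4.2→7, 2→3, 2.7→4
Rank sum = 7 + 3 + 4 = 14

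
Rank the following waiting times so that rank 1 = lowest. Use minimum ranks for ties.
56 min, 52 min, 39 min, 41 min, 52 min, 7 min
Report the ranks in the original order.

6, 4, 2, 3, 4, 1

Sorted (ascending): 7, 39, 41, 52, 52, 56
The 2 values of 52 occupy positions 4–5 → each gets rank 4.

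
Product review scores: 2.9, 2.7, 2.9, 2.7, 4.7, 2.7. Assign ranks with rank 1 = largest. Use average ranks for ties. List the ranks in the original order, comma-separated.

2.5, 5, 2.5, 5, 1, 5

Sorted (descending): 4.7, 2.9, 2.9, 2.7, 2.7, 2.7
The 2 values of 2.9 occupy positions 2–3 → average rank (2+3)/2 = 2.5.
The 3 values of 2.7 occupy positions 4–6 → average rank 5.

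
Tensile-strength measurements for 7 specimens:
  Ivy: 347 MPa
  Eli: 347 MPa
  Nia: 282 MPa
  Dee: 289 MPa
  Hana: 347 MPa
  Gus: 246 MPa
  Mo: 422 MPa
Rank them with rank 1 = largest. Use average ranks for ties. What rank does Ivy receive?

3

Sorted (descending): 422, 347, 347, 347, 289, 282, 246
The 3 values of 347 occupy positions 2–4 → average rank 3.
Ivy has value 347 MPa → rank 3.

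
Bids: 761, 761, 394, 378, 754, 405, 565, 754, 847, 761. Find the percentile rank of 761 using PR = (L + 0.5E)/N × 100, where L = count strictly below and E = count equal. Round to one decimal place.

75.0

N = 10.
Strictly below 761: 6. Equal to 761: 3.
PR = (6 + 0.5·3)/10 × 100 = 75.0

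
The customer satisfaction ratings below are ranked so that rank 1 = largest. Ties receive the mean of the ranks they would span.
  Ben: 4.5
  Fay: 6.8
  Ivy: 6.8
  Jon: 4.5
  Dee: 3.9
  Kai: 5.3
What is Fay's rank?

Sorted (descending): 6.8, 6.8, 5.3, 4.5, 4.5, 3.9
The 2 values of 6.8 occupy positions 1–2 → average rank (1+2)/2 = 1.5.
The 2 values of 4.5 occupy positions 4–5 → average rank (4+5)/2 = 4.5.
Fay has value 6.8 → rank 1.5.

1.5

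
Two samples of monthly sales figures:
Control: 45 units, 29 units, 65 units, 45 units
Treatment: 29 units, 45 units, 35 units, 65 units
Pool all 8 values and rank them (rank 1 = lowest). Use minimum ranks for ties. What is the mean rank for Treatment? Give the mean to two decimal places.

Sorted (ascending): 29, 29, 35, 45, 45, 45, 65, 65
The 2 values of 29 occupy positions 1–2 → each gets rank 1.
The 3 values of 45 occupy positions 4–6 → each gets rank 4.
The 2 values of 65 occupy positions 7–8 → each gets rank 7.
Treatment values → pooled ranks: 29→1, 45→4, 35→3, 65→7
Mean rank = (1 + 4 + 3 + 7) / 4 = 3.75

3.75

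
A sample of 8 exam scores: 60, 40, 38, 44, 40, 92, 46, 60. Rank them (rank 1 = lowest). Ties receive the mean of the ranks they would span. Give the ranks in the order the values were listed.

6.5, 2.5, 1, 4, 2.5, 8, 5, 6.5

Sorted (ascending): 38, 40, 40, 44, 46, 60, 60, 92
The 2 values of 40 occupy positions 2–3 → average rank (2+3)/2 = 2.5.
The 2 values of 60 occupy positions 6–7 → average rank (6+7)/2 = 6.5.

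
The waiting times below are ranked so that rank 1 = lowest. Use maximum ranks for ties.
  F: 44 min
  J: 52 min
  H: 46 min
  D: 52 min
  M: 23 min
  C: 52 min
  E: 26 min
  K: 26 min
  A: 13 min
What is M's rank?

Sorted (ascending): 13, 23, 26, 26, 44, 46, 52, 52, 52
The 2 values of 26 occupy positions 3–4 → each gets rank 4.
The 3 values of 52 occupy positions 7–9 → each gets rank 9.
M has value 23 min → rank 2.

2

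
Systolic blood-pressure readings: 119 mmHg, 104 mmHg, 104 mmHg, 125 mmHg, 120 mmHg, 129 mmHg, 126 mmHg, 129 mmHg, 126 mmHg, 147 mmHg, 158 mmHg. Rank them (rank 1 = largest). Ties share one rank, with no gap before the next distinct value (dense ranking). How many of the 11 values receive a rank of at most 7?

Sorted (descending): 158, 147, 129, 129, 126, 126, 125, 120, 119, 104, 104
The 2 values of 129 share dense rank 3.
The 2 values of 126 share dense rank 4.
The 2 values of 104 share dense rank 8.
Remaining distinct values take the next consecutive integers.
Ranks ≤ 7: {1, 2, 3, 3, 4, 4, 5, 6, 7} → 9 values.

9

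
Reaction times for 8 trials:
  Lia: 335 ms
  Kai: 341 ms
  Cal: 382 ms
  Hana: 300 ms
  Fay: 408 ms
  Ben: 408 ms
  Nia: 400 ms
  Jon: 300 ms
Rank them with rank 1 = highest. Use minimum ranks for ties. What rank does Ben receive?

1

Sorted (descending): 408, 408, 400, 382, 341, 335, 300, 300
The 2 values of 408 occupy positions 1–2 → each gets rank 1.
The 2 values of 300 occupy positions 7–8 → each gets rank 7.
Ben has value 408 ms → rank 1.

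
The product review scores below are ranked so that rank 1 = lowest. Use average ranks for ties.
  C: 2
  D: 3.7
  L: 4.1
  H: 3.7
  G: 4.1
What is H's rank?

2.5

Sorted (ascending): 2, 3.7, 3.7, 4.1, 4.1
The 2 values of 3.7 occupy positions 2–3 → average rank (2+3)/2 = 2.5.
The 2 values of 4.1 occupy positions 4–5 → average rank (4+5)/2 = 4.5.
H has value 3.7 → rank 2.5.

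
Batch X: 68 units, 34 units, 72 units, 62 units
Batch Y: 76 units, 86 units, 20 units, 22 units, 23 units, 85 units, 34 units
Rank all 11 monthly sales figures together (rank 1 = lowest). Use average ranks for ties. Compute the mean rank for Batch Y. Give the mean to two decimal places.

Sorted (ascending): 20, 22, 23, 34, 34, 62, 68, 72, 76, 85, 86
The 2 values of 34 occupy positions 4–5 → average rank (4+5)/2 = 4.5.
Batch Y values → pooled ranks: 76→9, 86→11, 20→1, 22→2, 23→3, 85→10, 34→4.5
Mean rank = (9 + 11 + 1 + 2 + 3 + 10 + 4.5) / 7 = 5.79

5.79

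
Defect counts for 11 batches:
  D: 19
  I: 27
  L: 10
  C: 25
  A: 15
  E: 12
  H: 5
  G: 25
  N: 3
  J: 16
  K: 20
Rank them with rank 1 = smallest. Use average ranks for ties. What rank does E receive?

4

Sorted (ascending): 3, 5, 10, 12, 15, 16, 19, 20, 25, 25, 27
The 2 values of 25 occupy positions 9–10 → average rank (9+10)/2 = 9.5.
E has value 12 → rank 4.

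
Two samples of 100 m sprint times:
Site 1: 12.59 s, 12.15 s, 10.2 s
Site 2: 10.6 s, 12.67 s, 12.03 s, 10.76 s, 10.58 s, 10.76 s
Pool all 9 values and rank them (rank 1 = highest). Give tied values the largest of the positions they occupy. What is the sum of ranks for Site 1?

14

Sorted (descending): 12.67, 12.59, 12.15, 12.03, 10.76, 10.76, 10.6, 10.58, 10.2
The 2 values of 10.76 occupy positions 5–6 → each gets rank 6.
Site 1 values → pooled ranks: 12.59→2, 12.15→3, 10.2→9
Rank sum = 2 + 3 + 9 = 14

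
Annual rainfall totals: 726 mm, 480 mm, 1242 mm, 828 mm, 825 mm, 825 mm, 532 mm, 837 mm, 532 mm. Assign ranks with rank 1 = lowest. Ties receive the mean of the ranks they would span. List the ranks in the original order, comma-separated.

Sorted (ascending): 480, 532, 532, 726, 825, 825, 828, 837, 1242
The 2 values of 532 occupy positions 2–3 → average rank (2+3)/2 = 2.5.
The 2 values of 825 occupy positions 5–6 → average rank (5+6)/2 = 5.5.

4, 1, 9, 7, 5.5, 5.5, 2.5, 8, 2.5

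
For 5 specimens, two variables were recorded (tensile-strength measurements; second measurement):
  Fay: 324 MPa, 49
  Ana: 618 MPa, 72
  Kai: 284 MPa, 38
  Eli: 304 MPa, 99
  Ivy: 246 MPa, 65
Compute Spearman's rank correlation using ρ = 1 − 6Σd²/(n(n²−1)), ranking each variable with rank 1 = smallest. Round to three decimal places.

0.300

Ranks of variable 1: 4, 5, 2, 3, 1
Ranks of variable 2: 2, 4, 1, 5, 3
d = r₁ − r₂: 2, 1, 1, -2, -2
d²: 4, 1, 1, 4, 4; Σd² = 14
ρ = 1 − 6·14/(5·24) = 1 − 84/120 = 0.300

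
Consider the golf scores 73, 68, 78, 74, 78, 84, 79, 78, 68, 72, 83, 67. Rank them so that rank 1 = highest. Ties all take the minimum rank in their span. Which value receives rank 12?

67

Sorted (descending): 84, 83, 79, 78, 78, 78, 74, 73, 72, 68, 68, 67
The 3 values of 78 occupy positions 4–6 → each gets rank 4.
The 2 values of 68 occupy positions 10–11 → each gets rank 10.
Rank 12 → value 67.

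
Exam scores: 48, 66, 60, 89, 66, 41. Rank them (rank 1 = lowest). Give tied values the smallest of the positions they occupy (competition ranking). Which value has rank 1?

41

Sorted (ascending): 41, 48, 60, 66, 66, 89
The 2 values of 66 occupy positions 4–5 → each gets rank 4.
Rank 1 → value 41.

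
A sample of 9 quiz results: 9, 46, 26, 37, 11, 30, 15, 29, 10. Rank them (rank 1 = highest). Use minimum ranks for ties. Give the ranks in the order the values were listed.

Sorted (descending): 46, 37, 30, 29, 26, 15, 11, 10, 9
No ties — each value takes its position as its rank.

9, 1, 5, 2, 7, 3, 6, 4, 8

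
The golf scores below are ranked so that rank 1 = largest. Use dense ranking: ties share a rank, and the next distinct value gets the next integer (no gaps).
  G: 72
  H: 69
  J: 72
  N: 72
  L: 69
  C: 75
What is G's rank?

2

Sorted (descending): 75, 72, 72, 72, 69, 69
The 3 values of 72 share dense rank 2.
The 2 values of 69 share dense rank 3.
Remaining distinct values take the next consecutive integers.
G has value 72 → rank 2.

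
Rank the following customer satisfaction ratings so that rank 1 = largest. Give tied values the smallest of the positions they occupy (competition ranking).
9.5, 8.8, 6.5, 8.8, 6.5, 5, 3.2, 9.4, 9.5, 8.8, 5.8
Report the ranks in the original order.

Sorted (descending): 9.5, 9.5, 9.4, 8.8, 8.8, 8.8, 6.5, 6.5, 5.8, 5, 3.2
The 2 values of 9.5 occupy positions 1–2 → each gets rank 1.
The 3 values of 8.8 occupy positions 4–6 → each gets rank 4.
The 2 values of 6.5 occupy positions 7–8 → each gets rank 7.

1, 4, 7, 4, 7, 10, 11, 3, 1, 4, 9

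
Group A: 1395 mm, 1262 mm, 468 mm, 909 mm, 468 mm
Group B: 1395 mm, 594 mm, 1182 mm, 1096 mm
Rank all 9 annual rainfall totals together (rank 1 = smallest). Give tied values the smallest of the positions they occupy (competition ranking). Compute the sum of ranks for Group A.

21

Sorted (ascending): 468, 468, 594, 909, 1096, 1182, 1262, 1395, 1395
The 2 values of 468 occupy positions 1–2 → each gets rank 1.
The 2 values of 1395 occupy positions 8–9 → each gets rank 8.
Group A values → pooled ranks: 1395→8, 1262→7, 468→1, 909→4, 468→1
Rank sum = 8 + 7 + 1 + 4 + 1 = 21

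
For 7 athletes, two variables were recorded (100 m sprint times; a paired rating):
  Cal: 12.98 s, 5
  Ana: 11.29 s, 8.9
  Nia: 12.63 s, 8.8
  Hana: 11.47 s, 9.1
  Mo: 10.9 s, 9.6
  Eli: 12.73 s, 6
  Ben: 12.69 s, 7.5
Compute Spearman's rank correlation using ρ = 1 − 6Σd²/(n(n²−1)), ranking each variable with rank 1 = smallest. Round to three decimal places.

Ranks of variable 1: 7, 2, 4, 3, 1, 6, 5
Ranks of variable 2: 1, 5, 4, 6, 7, 2, 3
d = r₁ − r₂: 6, -3, 0, -3, -6, 4, 2
d²: 36, 9, 0, 9, 36, 16, 4; Σd² = 110
ρ = 1 − 6·110/(7·48) = 1 − 660/336 = -0.964

-0.964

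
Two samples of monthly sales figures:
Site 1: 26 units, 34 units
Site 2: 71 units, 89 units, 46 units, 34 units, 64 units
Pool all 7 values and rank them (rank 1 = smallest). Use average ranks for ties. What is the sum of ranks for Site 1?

Sorted (ascending): 26, 34, 34, 46, 64, 71, 89
The 2 values of 34 occupy positions 2–3 → average rank (2+3)/2 = 2.5.
Site 1 values → pooled ranks: 26→1, 34→2.5
Rank sum = 1 + 2.5 = 3.5

3.5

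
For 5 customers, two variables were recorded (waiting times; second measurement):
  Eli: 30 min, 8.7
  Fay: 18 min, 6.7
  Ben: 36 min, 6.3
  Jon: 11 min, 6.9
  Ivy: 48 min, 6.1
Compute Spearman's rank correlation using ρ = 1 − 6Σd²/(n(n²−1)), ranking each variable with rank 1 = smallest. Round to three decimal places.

-0.700

Ranks of variable 1: 3, 2, 4, 1, 5
Ranks of variable 2: 5, 3, 2, 4, 1
d = r₁ − r₂: -2, -1, 2, -3, 4
d²: 4, 1, 4, 9, 16; Σd² = 34
ρ = 1 − 6·34/(5·24) = 1 − 204/120 = -0.700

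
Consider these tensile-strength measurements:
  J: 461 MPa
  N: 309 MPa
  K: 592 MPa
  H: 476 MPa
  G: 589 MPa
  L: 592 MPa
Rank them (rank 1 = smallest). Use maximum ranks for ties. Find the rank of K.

6

Sorted (ascending): 309, 461, 476, 589, 592, 592
The 2 values of 592 occupy positions 5–6 → each gets rank 6.
K has value 592 MPa → rank 6.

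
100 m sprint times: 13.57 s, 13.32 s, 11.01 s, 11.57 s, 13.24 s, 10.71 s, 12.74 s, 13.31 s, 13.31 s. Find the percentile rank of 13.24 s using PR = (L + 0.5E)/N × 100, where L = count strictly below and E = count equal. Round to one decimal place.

50.0

N = 9.
Strictly below 13.24: 4. Equal to 13.24: 1.
PR = (4 + 0.5·1)/9 × 100 = 50.0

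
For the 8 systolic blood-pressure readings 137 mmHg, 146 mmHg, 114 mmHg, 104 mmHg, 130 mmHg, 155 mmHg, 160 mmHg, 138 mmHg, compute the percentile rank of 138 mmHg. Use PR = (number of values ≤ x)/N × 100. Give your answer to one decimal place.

62.5

N = 8.
Strictly below 138: 4. Equal to 138: 1.
PR = 5/8 × 100 = 62.5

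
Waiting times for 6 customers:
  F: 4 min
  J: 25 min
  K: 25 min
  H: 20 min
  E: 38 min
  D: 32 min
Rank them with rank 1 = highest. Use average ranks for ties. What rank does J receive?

3.5

Sorted (descending): 38, 32, 25, 25, 20, 4
The 2 values of 25 occupy positions 3–4 → average rank (3+4)/2 = 3.5.
J has value 25 min → rank 3.5.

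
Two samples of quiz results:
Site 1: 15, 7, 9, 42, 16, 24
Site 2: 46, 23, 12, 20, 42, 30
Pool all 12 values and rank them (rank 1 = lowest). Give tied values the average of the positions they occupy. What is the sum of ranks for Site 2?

47.5

Sorted (ascending): 7, 9, 12, 15, 16, 20, 23, 24, 30, 42, 42, 46
The 2 values of 42 occupy positions 10–11 → average rank (10+11)/2 = 10.5.
Site 2 values → pooled ranks: 46→12, 23→7, 12→3, 20→6, 42→10.5, 30→9
Rank sum = 12 + 7 + 3 + 6 + 10.5 + 9 = 47.5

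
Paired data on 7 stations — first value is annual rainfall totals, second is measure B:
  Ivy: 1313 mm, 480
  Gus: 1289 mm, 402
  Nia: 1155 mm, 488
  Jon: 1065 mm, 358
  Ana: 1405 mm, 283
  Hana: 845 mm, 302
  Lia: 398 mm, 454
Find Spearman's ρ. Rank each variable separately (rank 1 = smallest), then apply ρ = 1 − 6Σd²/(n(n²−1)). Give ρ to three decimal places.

Ranks of variable 1: 6, 5, 4, 3, 7, 2, 1
Ranks of variable 2: 6, 4, 7, 3, 1, 2, 5
d = r₁ − r₂: 0, 1, -3, 0, 6, 0, -4
d²: 0, 1, 9, 0, 36, 0, 16; Σd² = 62
ρ = 1 − 6·62/(7·48) = 1 − 372/336 = -0.107

-0.107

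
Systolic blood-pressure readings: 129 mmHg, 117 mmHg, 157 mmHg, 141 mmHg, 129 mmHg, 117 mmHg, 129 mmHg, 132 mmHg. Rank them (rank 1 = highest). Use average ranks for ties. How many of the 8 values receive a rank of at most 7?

Sorted (descending): 157, 141, 132, 129, 129, 129, 117, 117
The 3 values of 129 occupy positions 4–6 → average rank 5.
The 2 values of 117 occupy positions 7–8 → average rank (7+8)/2 = 7.5.
Ranks ≤ 7: {1, 2, 3, 5, 5, 5} → 6 values.

6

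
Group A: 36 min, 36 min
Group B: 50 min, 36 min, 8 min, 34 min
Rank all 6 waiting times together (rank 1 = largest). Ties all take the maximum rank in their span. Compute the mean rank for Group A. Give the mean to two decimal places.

Sorted (descending): 50, 36, 36, 36, 34, 8
The 3 values of 36 occupy positions 2–4 → each gets rank 4.
Group A values → pooled ranks: 36→4, 36→4
Mean rank = (4 + 4) / 2 = 4.00

4.00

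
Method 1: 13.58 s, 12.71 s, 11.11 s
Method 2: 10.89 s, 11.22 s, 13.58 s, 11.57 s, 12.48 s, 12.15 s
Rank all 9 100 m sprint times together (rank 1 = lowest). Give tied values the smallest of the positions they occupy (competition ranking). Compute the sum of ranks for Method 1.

Sorted (ascending): 10.89, 11.11, 11.22, 11.57, 12.15, 12.48, 12.71, 13.58, 13.58
The 2 values of 13.58 occupy positions 8–9 → each gets rank 8.
Method 1 values → pooled ranks: 13.58→8, 12.71→7, 11.11→2
Rank sum = 8 + 7 + 2 = 17

17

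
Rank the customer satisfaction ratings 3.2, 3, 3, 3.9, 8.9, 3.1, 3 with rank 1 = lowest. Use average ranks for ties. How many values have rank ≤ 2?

Sorted (ascending): 3, 3, 3, 3.1, 3.2, 3.9, 8.9
The 3 values of 3 occupy positions 1–3 → average rank 2.
Ranks ≤ 2: {2, 2, 2} → 3 values.

3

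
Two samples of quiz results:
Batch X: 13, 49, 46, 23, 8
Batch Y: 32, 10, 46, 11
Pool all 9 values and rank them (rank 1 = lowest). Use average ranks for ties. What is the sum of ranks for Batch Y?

18.5

Sorted (ascending): 8, 10, 11, 13, 23, 32, 46, 46, 49
The 2 values of 46 occupy positions 7–8 → average rank (7+8)/2 = 7.5.
Batch Y values → pooled ranks: 32→6, 10→2, 46→7.5, 11→3
Rank sum = 6 + 2 + 7.5 + 3 = 18.5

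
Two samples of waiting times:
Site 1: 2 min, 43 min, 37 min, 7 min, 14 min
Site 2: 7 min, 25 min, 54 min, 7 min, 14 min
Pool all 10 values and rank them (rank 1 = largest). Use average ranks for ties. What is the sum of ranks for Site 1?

Sorted (descending): 54, 43, 37, 25, 14, 14, 7, 7, 7, 2
The 2 values of 14 occupy positions 5–6 → average rank (5+6)/2 = 5.5.
The 3 values of 7 occupy positions 7–9 → average rank 8.
Site 1 values → pooled ranks: 2→10, 43→2, 37→3, 7→8, 14→5.5
Rank sum = 10 + 2 + 3 + 8 + 5.5 = 28.5

28.5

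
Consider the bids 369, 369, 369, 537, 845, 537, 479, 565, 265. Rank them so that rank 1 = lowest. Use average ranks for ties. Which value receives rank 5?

Sorted (ascending): 265, 369, 369, 369, 479, 537, 537, 565, 845
The 3 values of 369 occupy positions 2–4 → average rank 3.
The 2 values of 537 occupy positions 6–7 → average rank (6+7)/2 = 6.5.
Rank 5 → value 479.

479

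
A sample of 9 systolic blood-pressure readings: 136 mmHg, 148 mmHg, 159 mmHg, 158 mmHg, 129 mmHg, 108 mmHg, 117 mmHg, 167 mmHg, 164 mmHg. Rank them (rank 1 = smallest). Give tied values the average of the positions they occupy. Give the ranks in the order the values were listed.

4, 5, 7, 6, 3, 1, 2, 9, 8

Sorted (ascending): 108, 117, 129, 136, 148, 158, 159, 164, 167
No ties — each value takes its position as its rank.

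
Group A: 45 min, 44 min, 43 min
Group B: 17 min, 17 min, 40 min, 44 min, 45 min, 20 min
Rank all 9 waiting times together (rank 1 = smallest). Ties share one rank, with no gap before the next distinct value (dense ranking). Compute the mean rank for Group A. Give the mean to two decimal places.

5.00

Sorted (ascending): 17, 17, 20, 40, 43, 44, 44, 45, 45
The 2 values of 17 share dense rank 1.
The 2 values of 44 share dense rank 5.
The 2 values of 45 share dense rank 6.
Remaining distinct values take the next consecutive integers.
Group A values → pooled ranks: 45→6, 44→5, 43→4
Mean rank = (6 + 5 + 4) / 3 = 5.00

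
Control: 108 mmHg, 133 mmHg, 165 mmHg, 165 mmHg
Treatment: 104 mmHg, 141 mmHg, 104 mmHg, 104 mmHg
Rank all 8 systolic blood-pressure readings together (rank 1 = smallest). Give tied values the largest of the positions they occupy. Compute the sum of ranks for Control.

Sorted (ascending): 104, 104, 104, 108, 133, 141, 165, 165
The 3 values of 104 occupy positions 1–3 → each gets rank 3.
The 2 values of 165 occupy positions 7–8 → each gets rank 8.
Control values → pooled ranks: 108→4, 133→5, 165→8, 165→8
Rank sum = 4 + 5 + 8 + 8 = 25

25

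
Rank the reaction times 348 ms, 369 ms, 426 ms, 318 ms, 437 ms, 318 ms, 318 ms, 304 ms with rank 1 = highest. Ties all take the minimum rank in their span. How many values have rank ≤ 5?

Sorted (descending): 437, 426, 369, 348, 318, 318, 318, 304
The 3 values of 318 occupy positions 5–7 → each gets rank 5.
Ranks ≤ 5: {1, 2, 3, 4, 5, 5, 5} → 7 values.

7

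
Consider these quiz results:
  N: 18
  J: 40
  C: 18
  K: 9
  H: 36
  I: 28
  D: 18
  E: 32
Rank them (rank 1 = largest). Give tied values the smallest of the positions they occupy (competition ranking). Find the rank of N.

Sorted (descending): 40, 36, 32, 28, 18, 18, 18, 9
The 3 values of 18 occupy positions 5–7 → each gets rank 5.
N has value 18 → rank 5.

5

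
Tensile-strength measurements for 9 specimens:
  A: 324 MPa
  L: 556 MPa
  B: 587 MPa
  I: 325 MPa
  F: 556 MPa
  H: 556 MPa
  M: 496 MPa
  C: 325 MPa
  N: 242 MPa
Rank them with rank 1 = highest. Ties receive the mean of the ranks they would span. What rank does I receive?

Sorted (descending): 587, 556, 556, 556, 496, 325, 325, 324, 242
The 3 values of 556 occupy positions 2–4 → average rank 3.
The 2 values of 325 occupy positions 6–7 → average rank (6+7)/2 = 6.5.
I has value 325 MPa → rank 6.5.

6.5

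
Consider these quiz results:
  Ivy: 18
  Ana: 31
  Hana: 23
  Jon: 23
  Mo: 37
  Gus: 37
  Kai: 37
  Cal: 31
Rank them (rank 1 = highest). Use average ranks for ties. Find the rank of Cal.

Sorted (descending): 37, 37, 37, 31, 31, 23, 23, 18
The 3 values of 37 occupy positions 1–3 → average rank 2.
The 2 values of 31 occupy positions 4–5 → average rank (4+5)/2 = 4.5.
The 2 values of 23 occupy positions 6–7 → average rank (6+7)/2 = 6.5.
Cal has value 31 → rank 4.5.

4.5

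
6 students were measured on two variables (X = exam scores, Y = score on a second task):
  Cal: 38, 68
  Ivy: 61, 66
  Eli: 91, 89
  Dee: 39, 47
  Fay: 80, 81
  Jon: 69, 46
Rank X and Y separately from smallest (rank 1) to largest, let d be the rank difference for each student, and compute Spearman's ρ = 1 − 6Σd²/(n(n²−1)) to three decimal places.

0.486

Ranks of variable 1: 1, 3, 6, 2, 5, 4
Ranks of variable 2: 4, 3, 6, 2, 5, 1
d = r₁ − r₂: -3, 0, 0, 0, 0, 3
d²: 9, 0, 0, 0, 0, 9; Σd² = 18
ρ = 1 − 6·18/(6·35) = 1 − 108/210 = 0.486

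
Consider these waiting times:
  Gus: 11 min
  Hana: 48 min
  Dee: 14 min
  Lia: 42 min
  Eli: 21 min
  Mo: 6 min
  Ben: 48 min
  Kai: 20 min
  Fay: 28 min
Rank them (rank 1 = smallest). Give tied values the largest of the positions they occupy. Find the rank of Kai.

4

Sorted (ascending): 6, 11, 14, 20, 21, 28, 42, 48, 48
The 2 values of 48 occupy positions 8–9 → each gets rank 9.
Kai has value 20 min → rank 4.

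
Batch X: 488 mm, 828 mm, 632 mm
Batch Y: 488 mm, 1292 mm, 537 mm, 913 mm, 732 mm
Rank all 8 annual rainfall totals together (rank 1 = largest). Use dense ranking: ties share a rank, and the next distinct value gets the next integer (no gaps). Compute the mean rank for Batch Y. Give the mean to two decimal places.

Sorted (descending): 1292, 913, 828, 732, 632, 537, 488, 488
The 2 values of 488 share dense rank 7.
Remaining distinct values take the next consecutive integers.
Batch Y values → pooled ranks: 488→7, 1292→1, 537→6, 913→2, 732→4
Mean rank = (7 + 1 + 6 + 2 + 4) / 5 = 4.00

4.00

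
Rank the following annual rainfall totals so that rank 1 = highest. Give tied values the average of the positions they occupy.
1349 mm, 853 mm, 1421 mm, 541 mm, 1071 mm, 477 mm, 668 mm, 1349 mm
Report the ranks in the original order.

2.5, 5, 1, 7, 4, 8, 6, 2.5

Sorted (descending): 1421, 1349, 1349, 1071, 853, 668, 541, 477
The 2 values of 1349 occupy positions 2–3 → average rank (2+3)/2 = 2.5.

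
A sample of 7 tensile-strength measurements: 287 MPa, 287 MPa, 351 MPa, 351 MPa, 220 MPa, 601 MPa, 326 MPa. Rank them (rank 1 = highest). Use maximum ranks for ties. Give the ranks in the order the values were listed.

6, 6, 3, 3, 7, 1, 4

Sorted (descending): 601, 351, 351, 326, 287, 287, 220
The 2 values of 351 occupy positions 2–3 → each gets rank 3.
The 2 values of 287 occupy positions 5–6 → each gets rank 6.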